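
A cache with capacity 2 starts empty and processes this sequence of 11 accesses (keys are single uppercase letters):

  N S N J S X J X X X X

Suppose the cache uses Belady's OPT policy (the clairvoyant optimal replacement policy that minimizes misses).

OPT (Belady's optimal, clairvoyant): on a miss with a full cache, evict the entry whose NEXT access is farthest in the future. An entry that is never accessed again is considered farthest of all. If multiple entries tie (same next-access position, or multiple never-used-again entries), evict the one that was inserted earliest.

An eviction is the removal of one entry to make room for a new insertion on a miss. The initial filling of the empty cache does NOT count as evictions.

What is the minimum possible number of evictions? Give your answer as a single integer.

Answer: 2

Derivation:
OPT (Belady) simulation (capacity=2):
  1. access N: MISS. Cache: [N]
  2. access S: MISS. Cache: [N S]
  3. access N: HIT. Next use of N: never. Cache: [N S]
  4. access J: MISS, evict N (next use: never). Cache: [S J]
  5. access S: HIT. Next use of S: never. Cache: [S J]
  6. access X: MISS, evict S (next use: never). Cache: [J X]
  7. access J: HIT. Next use of J: never. Cache: [J X]
  8. access X: HIT. Next use of X: step 9. Cache: [J X]
  9. access X: HIT. Next use of X: step 10. Cache: [J X]
  10. access X: HIT. Next use of X: step 11. Cache: [J X]
  11. access X: HIT. Next use of X: never. Cache: [J X]
Total: 7 hits, 4 misses, 2 evictions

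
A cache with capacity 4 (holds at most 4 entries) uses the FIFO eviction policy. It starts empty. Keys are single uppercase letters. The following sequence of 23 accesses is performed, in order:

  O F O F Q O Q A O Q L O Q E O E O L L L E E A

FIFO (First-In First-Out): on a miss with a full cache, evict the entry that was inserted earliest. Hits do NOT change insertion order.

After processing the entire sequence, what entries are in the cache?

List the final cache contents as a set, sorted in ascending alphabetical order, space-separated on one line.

FIFO simulation (capacity=4):
  1. access O: MISS. Cache (old->new): [O]
  2. access F: MISS. Cache (old->new): [O F]
  3. access O: HIT. Cache (old->new): [O F]
  4. access F: HIT. Cache (old->new): [O F]
  5. access Q: MISS. Cache (old->new): [O F Q]
  6. access O: HIT. Cache (old->new): [O F Q]
  7. access Q: HIT. Cache (old->new): [O F Q]
  8. access A: MISS. Cache (old->new): [O F Q A]
  9. access O: HIT. Cache (old->new): [O F Q A]
  10. access Q: HIT. Cache (old->new): [O F Q A]
  11. access L: MISS, evict O. Cache (old->new): [F Q A L]
  12. access O: MISS, evict F. Cache (old->new): [Q A L O]
  13. access Q: HIT. Cache (old->new): [Q A L O]
  14. access E: MISS, evict Q. Cache (old->new): [A L O E]
  15. access O: HIT. Cache (old->new): [A L O E]
  16. access E: HIT. Cache (old->new): [A L O E]
  17. access O: HIT. Cache (old->new): [A L O E]
  18. access L: HIT. Cache (old->new): [A L O E]
  19. access L: HIT. Cache (old->new): [A L O E]
  20. access L: HIT. Cache (old->new): [A L O E]
  21. access E: HIT. Cache (old->new): [A L O E]
  22. access E: HIT. Cache (old->new): [A L O E]
  23. access A: HIT. Cache (old->new): [A L O E]
Total: 16 hits, 7 misses, 3 evictions

Answer: A E L O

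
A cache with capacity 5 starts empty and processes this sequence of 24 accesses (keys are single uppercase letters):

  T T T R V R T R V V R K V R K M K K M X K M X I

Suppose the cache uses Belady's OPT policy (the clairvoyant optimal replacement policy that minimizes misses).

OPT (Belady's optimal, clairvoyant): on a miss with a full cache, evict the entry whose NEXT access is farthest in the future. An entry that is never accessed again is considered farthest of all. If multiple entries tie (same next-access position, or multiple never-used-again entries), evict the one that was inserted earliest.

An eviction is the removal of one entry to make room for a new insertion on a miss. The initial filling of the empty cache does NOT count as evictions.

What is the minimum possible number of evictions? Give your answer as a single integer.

OPT (Belady) simulation (capacity=5):
  1. access T: MISS. Cache: [T]
  2. access T: HIT. Next use of T: step 3. Cache: [T]
  3. access T: HIT. Next use of T: step 7. Cache: [T]
  4. access R: MISS. Cache: [T R]
  5. access V: MISS. Cache: [T R V]
  6. access R: HIT. Next use of R: step 8. Cache: [T R V]
  7. access T: HIT. Next use of T: never. Cache: [T R V]
  8. access R: HIT. Next use of R: step 11. Cache: [T R V]
  9. access V: HIT. Next use of V: step 10. Cache: [T R V]
  10. access V: HIT. Next use of V: step 13. Cache: [T R V]
  11. access R: HIT. Next use of R: step 14. Cache: [T R V]
  12. access K: MISS. Cache: [T R V K]
  13. access V: HIT. Next use of V: never. Cache: [T R V K]
  14. access R: HIT. Next use of R: never. Cache: [T R V K]
  15. access K: HIT. Next use of K: step 17. Cache: [T R V K]
  16. access M: MISS. Cache: [T R V K M]
  17. access K: HIT. Next use of K: step 18. Cache: [T R V K M]
  18. access K: HIT. Next use of K: step 21. Cache: [T R V K M]
  19. access M: HIT. Next use of M: step 22. Cache: [T R V K M]
  20. access X: MISS, evict T (next use: never). Cache: [R V K M X]
  21. access K: HIT. Next use of K: never. Cache: [R V K M X]
  22. access M: HIT. Next use of M: never. Cache: [R V K M X]
  23. access X: HIT. Next use of X: never. Cache: [R V K M X]
  24. access I: MISS, evict R (next use: never). Cache: [V K M X I]
Total: 17 hits, 7 misses, 2 evictions

Answer: 2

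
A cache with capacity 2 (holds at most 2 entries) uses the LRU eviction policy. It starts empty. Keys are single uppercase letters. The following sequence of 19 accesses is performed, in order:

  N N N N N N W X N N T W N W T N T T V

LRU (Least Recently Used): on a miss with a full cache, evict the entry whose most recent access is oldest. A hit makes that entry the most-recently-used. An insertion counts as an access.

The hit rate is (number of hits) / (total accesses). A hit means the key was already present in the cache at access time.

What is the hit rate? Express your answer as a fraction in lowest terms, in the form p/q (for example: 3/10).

Answer: 9/19

Derivation:
LRU simulation (capacity=2):
  1. access N: MISS. Cache (LRU->MRU): [N]
  2. access N: HIT. Cache (LRU->MRU): [N]
  3. access N: HIT. Cache (LRU->MRU): [N]
  4. access N: HIT. Cache (LRU->MRU): [N]
  5. access N: HIT. Cache (LRU->MRU): [N]
  6. access N: HIT. Cache (LRU->MRU): [N]
  7. access W: MISS. Cache (LRU->MRU): [N W]
  8. access X: MISS, evict N. Cache (LRU->MRU): [W X]
  9. access N: MISS, evict W. Cache (LRU->MRU): [X N]
  10. access N: HIT. Cache (LRU->MRU): [X N]
  11. access T: MISS, evict X. Cache (LRU->MRU): [N T]
  12. access W: MISS, evict N. Cache (LRU->MRU): [T W]
  13. access N: MISS, evict T. Cache (LRU->MRU): [W N]
  14. access W: HIT. Cache (LRU->MRU): [N W]
  15. access T: MISS, evict N. Cache (LRU->MRU): [W T]
  16. access N: MISS, evict W. Cache (LRU->MRU): [T N]
  17. access T: HIT. Cache (LRU->MRU): [N T]
  18. access T: HIT. Cache (LRU->MRU): [N T]
  19. access V: MISS, evict N. Cache (LRU->MRU): [T V]
Total: 9 hits, 10 misses, 8 evictions

Hit rate = 9/19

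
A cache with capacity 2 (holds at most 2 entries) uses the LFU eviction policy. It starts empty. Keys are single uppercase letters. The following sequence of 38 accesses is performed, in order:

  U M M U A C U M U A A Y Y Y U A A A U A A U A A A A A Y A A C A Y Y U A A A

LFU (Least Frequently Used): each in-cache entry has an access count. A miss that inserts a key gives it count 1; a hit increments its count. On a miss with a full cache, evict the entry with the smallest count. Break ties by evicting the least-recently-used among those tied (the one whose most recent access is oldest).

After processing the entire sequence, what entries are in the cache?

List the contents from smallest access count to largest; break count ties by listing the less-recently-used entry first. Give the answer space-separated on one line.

Answer: U A

Derivation:
LFU simulation (capacity=2):
  1. access U: MISS. Cache: [U(c=1)]
  2. access M: MISS. Cache: [U(c=1) M(c=1)]
  3. access M: HIT, count now 2. Cache: [U(c=1) M(c=2)]
  4. access U: HIT, count now 2. Cache: [M(c=2) U(c=2)]
  5. access A: MISS, evict M(c=2). Cache: [A(c=1) U(c=2)]
  6. access C: MISS, evict A(c=1). Cache: [C(c=1) U(c=2)]
  7. access U: HIT, count now 3. Cache: [C(c=1) U(c=3)]
  8. access M: MISS, evict C(c=1). Cache: [M(c=1) U(c=3)]
  9. access U: HIT, count now 4. Cache: [M(c=1) U(c=4)]
  10. access A: MISS, evict M(c=1). Cache: [A(c=1) U(c=4)]
  11. access A: HIT, count now 2. Cache: [A(c=2) U(c=4)]
  12. access Y: MISS, evict A(c=2). Cache: [Y(c=1) U(c=4)]
  13. access Y: HIT, count now 2. Cache: [Y(c=2) U(c=4)]
  14. access Y: HIT, count now 3. Cache: [Y(c=3) U(c=4)]
  15. access U: HIT, count now 5. Cache: [Y(c=3) U(c=5)]
  16. access A: MISS, evict Y(c=3). Cache: [A(c=1) U(c=5)]
  17. access A: HIT, count now 2. Cache: [A(c=2) U(c=5)]
  18. access A: HIT, count now 3. Cache: [A(c=3) U(c=5)]
  19. access U: HIT, count now 6. Cache: [A(c=3) U(c=6)]
  20. access A: HIT, count now 4. Cache: [A(c=4) U(c=6)]
  21. access A: HIT, count now 5. Cache: [A(c=5) U(c=6)]
  22. access U: HIT, count now 7. Cache: [A(c=5) U(c=7)]
  23. access A: HIT, count now 6. Cache: [A(c=6) U(c=7)]
  24. access A: HIT, count now 7. Cache: [U(c=7) A(c=7)]
  25. access A: HIT, count now 8. Cache: [U(c=7) A(c=8)]
  26. access A: HIT, count now 9. Cache: [U(c=7) A(c=9)]
  27. access A: HIT, count now 10. Cache: [U(c=7) A(c=10)]
  28. access Y: MISS, evict U(c=7). Cache: [Y(c=1) A(c=10)]
  29. access A: HIT, count now 11. Cache: [Y(c=1) A(c=11)]
  30. access A: HIT, count now 12. Cache: [Y(c=1) A(c=12)]
  31. access C: MISS, evict Y(c=1). Cache: [C(c=1) A(c=12)]
  32. access A: HIT, count now 13. Cache: [C(c=1) A(c=13)]
  33. access Y: MISS, evict C(c=1). Cache: [Y(c=1) A(c=13)]
  34. access Y: HIT, count now 2. Cache: [Y(c=2) A(c=13)]
  35. access U: MISS, evict Y(c=2). Cache: [U(c=1) A(c=13)]
  36. access A: HIT, count now 14. Cache: [U(c=1) A(c=14)]
  37. access A: HIT, count now 15. Cache: [U(c=1) A(c=15)]
  38. access A: HIT, count now 16. Cache: [U(c=1) A(c=16)]
Total: 26 hits, 12 misses, 10 evictions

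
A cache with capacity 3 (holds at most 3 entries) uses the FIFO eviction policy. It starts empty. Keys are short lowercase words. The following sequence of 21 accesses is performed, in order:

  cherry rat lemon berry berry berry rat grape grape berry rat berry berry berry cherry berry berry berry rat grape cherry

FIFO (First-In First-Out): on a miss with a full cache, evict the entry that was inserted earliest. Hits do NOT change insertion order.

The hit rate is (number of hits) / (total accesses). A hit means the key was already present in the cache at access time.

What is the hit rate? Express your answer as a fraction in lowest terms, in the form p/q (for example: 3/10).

FIFO simulation (capacity=3):
  1. access cherry: MISS. Cache (old->new): [cherry]
  2. access rat: MISS. Cache (old->new): [cherry rat]
  3. access lemon: MISS. Cache (old->new): [cherry rat lemon]
  4. access berry: MISS, evict cherry. Cache (old->new): [rat lemon berry]
  5. access berry: HIT. Cache (old->new): [rat lemon berry]
  6. access berry: HIT. Cache (old->new): [rat lemon berry]
  7. access rat: HIT. Cache (old->new): [rat lemon berry]
  8. access grape: MISS, evict rat. Cache (old->new): [lemon berry grape]
  9. access grape: HIT. Cache (old->new): [lemon berry grape]
  10. access berry: HIT. Cache (old->new): [lemon berry grape]
  11. access rat: MISS, evict lemon. Cache (old->new): [berry grape rat]
  12. access berry: HIT. Cache (old->new): [berry grape rat]
  13. access berry: HIT. Cache (old->new): [berry grape rat]
  14. access berry: HIT. Cache (old->new): [berry grape rat]
  15. access cherry: MISS, evict berry. Cache (old->new): [grape rat cherry]
  16. access berry: MISS, evict grape. Cache (old->new): [rat cherry berry]
  17. access berry: HIT. Cache (old->new): [rat cherry berry]
  18. access berry: HIT. Cache (old->new): [rat cherry berry]
  19. access rat: HIT. Cache (old->new): [rat cherry berry]
  20. access grape: MISS, evict rat. Cache (old->new): [cherry berry grape]
  21. access cherry: HIT. Cache (old->new): [cherry berry grape]
Total: 12 hits, 9 misses, 6 evictions

Hit rate = 12/21 = 4/7

Answer: 4/7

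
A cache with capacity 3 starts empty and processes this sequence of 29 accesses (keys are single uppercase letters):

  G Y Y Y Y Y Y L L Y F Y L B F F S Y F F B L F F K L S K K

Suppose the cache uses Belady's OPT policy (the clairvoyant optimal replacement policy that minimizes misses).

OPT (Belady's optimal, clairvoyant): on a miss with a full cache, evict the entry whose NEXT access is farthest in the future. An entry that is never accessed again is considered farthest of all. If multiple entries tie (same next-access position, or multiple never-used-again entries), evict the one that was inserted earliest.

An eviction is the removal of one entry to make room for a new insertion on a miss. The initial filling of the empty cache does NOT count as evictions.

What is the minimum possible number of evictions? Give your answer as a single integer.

Answer: 6

Derivation:
OPT (Belady) simulation (capacity=3):
  1. access G: MISS. Cache: [G]
  2. access Y: MISS. Cache: [G Y]
  3. access Y: HIT. Next use of Y: step 4. Cache: [G Y]
  4. access Y: HIT. Next use of Y: step 5. Cache: [G Y]
  5. access Y: HIT. Next use of Y: step 6. Cache: [G Y]
  6. access Y: HIT. Next use of Y: step 7. Cache: [G Y]
  7. access Y: HIT. Next use of Y: step 10. Cache: [G Y]
  8. access L: MISS. Cache: [G Y L]
  9. access L: HIT. Next use of L: step 13. Cache: [G Y L]
  10. access Y: HIT. Next use of Y: step 12. Cache: [G Y L]
  11. access F: MISS, evict G (next use: never). Cache: [Y L F]
  12. access Y: HIT. Next use of Y: step 18. Cache: [Y L F]
  13. access L: HIT. Next use of L: step 22. Cache: [Y L F]
  14. access B: MISS, evict L (next use: step 22). Cache: [Y F B]
  15. access F: HIT. Next use of F: step 16. Cache: [Y F B]
  16. access F: HIT. Next use of F: step 19. Cache: [Y F B]
  17. access S: MISS, evict B (next use: step 21). Cache: [Y F S]
  18. access Y: HIT. Next use of Y: never. Cache: [Y F S]
  19. access F: HIT. Next use of F: step 20. Cache: [Y F S]
  20. access F: HIT. Next use of F: step 23. Cache: [Y F S]
  21. access B: MISS, evict Y (next use: never). Cache: [F S B]
  22. access L: MISS, evict B (next use: never). Cache: [F S L]
  23. access F: HIT. Next use of F: step 24. Cache: [F S L]
  24. access F: HIT. Next use of F: never. Cache: [F S L]
  25. access K: MISS, evict F (next use: never). Cache: [S L K]
  26. access L: HIT. Next use of L: never. Cache: [S L K]
  27. access S: HIT. Next use of S: never. Cache: [S L K]
  28. access K: HIT. Next use of K: step 29. Cache: [S L K]
  29. access K: HIT. Next use of K: never. Cache: [S L K]
Total: 20 hits, 9 misses, 6 evictions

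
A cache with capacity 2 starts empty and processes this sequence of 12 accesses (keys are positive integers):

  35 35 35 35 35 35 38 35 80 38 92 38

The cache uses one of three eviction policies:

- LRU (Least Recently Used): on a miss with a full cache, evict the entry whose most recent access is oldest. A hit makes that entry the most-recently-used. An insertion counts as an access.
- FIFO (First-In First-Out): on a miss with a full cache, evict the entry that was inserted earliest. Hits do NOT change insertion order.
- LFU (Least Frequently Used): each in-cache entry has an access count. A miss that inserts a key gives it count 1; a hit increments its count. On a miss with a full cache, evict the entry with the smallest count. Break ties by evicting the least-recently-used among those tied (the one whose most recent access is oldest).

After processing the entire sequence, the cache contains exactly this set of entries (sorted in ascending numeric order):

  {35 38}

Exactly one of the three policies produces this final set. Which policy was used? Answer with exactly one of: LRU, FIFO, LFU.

Simulating under each policy and comparing final sets:
  LRU: final set = {38 92} -> differs
  FIFO: final set = {38 92} -> differs
  LFU: final set = {35 38} -> MATCHES target
Only LFU produces the target set.

Answer: LFU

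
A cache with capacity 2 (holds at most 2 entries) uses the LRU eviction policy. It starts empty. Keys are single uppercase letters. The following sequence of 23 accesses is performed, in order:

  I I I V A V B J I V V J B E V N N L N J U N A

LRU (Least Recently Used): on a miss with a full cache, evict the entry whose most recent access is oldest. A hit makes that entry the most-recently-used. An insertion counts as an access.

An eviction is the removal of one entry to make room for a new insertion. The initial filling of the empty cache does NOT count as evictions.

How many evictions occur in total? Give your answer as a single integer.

LRU simulation (capacity=2):
  1. access I: MISS. Cache (LRU->MRU): [I]
  2. access I: HIT. Cache (LRU->MRU): [I]
  3. access I: HIT. Cache (LRU->MRU): [I]
  4. access V: MISS. Cache (LRU->MRU): [I V]
  5. access A: MISS, evict I. Cache (LRU->MRU): [V A]
  6. access V: HIT. Cache (LRU->MRU): [A V]
  7. access B: MISS, evict A. Cache (LRU->MRU): [V B]
  8. access J: MISS, evict V. Cache (LRU->MRU): [B J]
  9. access I: MISS, evict B. Cache (LRU->MRU): [J I]
  10. access V: MISS, evict J. Cache (LRU->MRU): [I V]
  11. access V: HIT. Cache (LRU->MRU): [I V]
  12. access J: MISS, evict I. Cache (LRU->MRU): [V J]
  13. access B: MISS, evict V. Cache (LRU->MRU): [J B]
  14. access E: MISS, evict J. Cache (LRU->MRU): [B E]
  15. access V: MISS, evict B. Cache (LRU->MRU): [E V]
  16. access N: MISS, evict E. Cache (LRU->MRU): [V N]
  17. access N: HIT. Cache (LRU->MRU): [V N]
  18. access L: MISS, evict V. Cache (LRU->MRU): [N L]
  19. access N: HIT. Cache (LRU->MRU): [L N]
  20. access J: MISS, evict L. Cache (LRU->MRU): [N J]
  21. access U: MISS, evict N. Cache (LRU->MRU): [J U]
  22. access N: MISS, evict J. Cache (LRU->MRU): [U N]
  23. access A: MISS, evict U. Cache (LRU->MRU): [N A]
Total: 6 hits, 17 misses, 15 evictions

Answer: 15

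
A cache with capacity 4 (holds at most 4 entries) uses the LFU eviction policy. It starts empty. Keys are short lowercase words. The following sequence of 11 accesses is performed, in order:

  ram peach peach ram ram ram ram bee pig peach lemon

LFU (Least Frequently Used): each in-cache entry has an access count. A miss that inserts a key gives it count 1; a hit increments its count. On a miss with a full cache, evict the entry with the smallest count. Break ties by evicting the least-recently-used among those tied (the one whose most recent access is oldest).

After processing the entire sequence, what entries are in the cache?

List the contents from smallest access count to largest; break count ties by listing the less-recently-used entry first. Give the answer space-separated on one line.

LFU simulation (capacity=4):
  1. access ram: MISS. Cache: [ram(c=1)]
  2. access peach: MISS. Cache: [ram(c=1) peach(c=1)]
  3. access peach: HIT, count now 2. Cache: [ram(c=1) peach(c=2)]
  4. access ram: HIT, count now 2. Cache: [peach(c=2) ram(c=2)]
  5. access ram: HIT, count now 3. Cache: [peach(c=2) ram(c=3)]
  6. access ram: HIT, count now 4. Cache: [peach(c=2) ram(c=4)]
  7. access ram: HIT, count now 5. Cache: [peach(c=2) ram(c=5)]
  8. access bee: MISS. Cache: [bee(c=1) peach(c=2) ram(c=5)]
  9. access pig: MISS. Cache: [bee(c=1) pig(c=1) peach(c=2) ram(c=5)]
  10. access peach: HIT, count now 3. Cache: [bee(c=1) pig(c=1) peach(c=3) ram(c=5)]
  11. access lemon: MISS, evict bee(c=1). Cache: [pig(c=1) lemon(c=1) peach(c=3) ram(c=5)]
Total: 6 hits, 5 misses, 1 evictions

Answer: pig lemon peach ram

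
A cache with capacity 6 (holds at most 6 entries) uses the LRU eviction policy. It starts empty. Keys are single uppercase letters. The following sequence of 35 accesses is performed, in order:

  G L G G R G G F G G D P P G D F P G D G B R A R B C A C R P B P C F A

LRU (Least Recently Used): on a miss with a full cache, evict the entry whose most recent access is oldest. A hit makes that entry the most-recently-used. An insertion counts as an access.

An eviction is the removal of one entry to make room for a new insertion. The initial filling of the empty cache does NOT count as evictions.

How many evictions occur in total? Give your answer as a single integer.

Answer: 5

Derivation:
LRU simulation (capacity=6):
  1. access G: MISS. Cache (LRU->MRU): [G]
  2. access L: MISS. Cache (LRU->MRU): [G L]
  3. access G: HIT. Cache (LRU->MRU): [L G]
  4. access G: HIT. Cache (LRU->MRU): [L G]
  5. access R: MISS. Cache (LRU->MRU): [L G R]
  6. access G: HIT. Cache (LRU->MRU): [L R G]
  7. access G: HIT. Cache (LRU->MRU): [L R G]
  8. access F: MISS. Cache (LRU->MRU): [L R G F]
  9. access G: HIT. Cache (LRU->MRU): [L R F G]
  10. access G: HIT. Cache (LRU->MRU): [L R F G]
  11. access D: MISS. Cache (LRU->MRU): [L R F G D]
  12. access P: MISS. Cache (LRU->MRU): [L R F G D P]
  13. access P: HIT. Cache (LRU->MRU): [L R F G D P]
  14. access G: HIT. Cache (LRU->MRU): [L R F D P G]
  15. access D: HIT. Cache (LRU->MRU): [L R F P G D]
  16. access F: HIT. Cache (LRU->MRU): [L R P G D F]
  17. access P: HIT. Cache (LRU->MRU): [L R G D F P]
  18. access G: HIT. Cache (LRU->MRU): [L R D F P G]
  19. access D: HIT. Cache (LRU->MRU): [L R F P G D]
  20. access G: HIT. Cache (LRU->MRU): [L R F P D G]
  21. access B: MISS, evict L. Cache (LRU->MRU): [R F P D G B]
  22. access R: HIT. Cache (LRU->MRU): [F P D G B R]
  23. access A: MISS, evict F. Cache (LRU->MRU): [P D G B R A]
  24. access R: HIT. Cache (LRU->MRU): [P D G B A R]
  25. access B: HIT. Cache (LRU->MRU): [P D G A R B]
  26. access C: MISS, evict P. Cache (LRU->MRU): [D G A R B C]
  27. access A: HIT. Cache (LRU->MRU): [D G R B C A]
  28. access C: HIT. Cache (LRU->MRU): [D G R B A C]
  29. access R: HIT. Cache (LRU->MRU): [D G B A C R]
  30. access P: MISS, evict D. Cache (LRU->MRU): [G B A C R P]
  31. access B: HIT. Cache (LRU->MRU): [G A C R P B]
  32. access P: HIT. Cache (LRU->MRU): [G A C R B P]
  33. access C: HIT. Cache (LRU->MRU): [G A R B P C]
  34. access F: MISS, evict G. Cache (LRU->MRU): [A R B P C F]
  35. access A: HIT. Cache (LRU->MRU): [R B P C F A]
Total: 24 hits, 11 misses, 5 evictions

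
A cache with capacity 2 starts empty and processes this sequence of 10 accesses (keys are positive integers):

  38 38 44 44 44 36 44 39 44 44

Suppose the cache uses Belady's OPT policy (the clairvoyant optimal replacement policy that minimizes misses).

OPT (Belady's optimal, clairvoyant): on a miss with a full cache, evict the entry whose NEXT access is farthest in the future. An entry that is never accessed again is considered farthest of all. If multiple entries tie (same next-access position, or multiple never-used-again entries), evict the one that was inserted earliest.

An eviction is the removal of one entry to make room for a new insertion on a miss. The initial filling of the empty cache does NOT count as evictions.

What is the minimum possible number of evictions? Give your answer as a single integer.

Answer: 2

Derivation:
OPT (Belady) simulation (capacity=2):
  1. access 38: MISS. Cache: [38]
  2. access 38: HIT. Next use of 38: never. Cache: [38]
  3. access 44: MISS. Cache: [38 44]
  4. access 44: HIT. Next use of 44: step 5. Cache: [38 44]
  5. access 44: HIT. Next use of 44: step 7. Cache: [38 44]
  6. access 36: MISS, evict 38 (next use: never). Cache: [44 36]
  7. access 44: HIT. Next use of 44: step 9. Cache: [44 36]
  8. access 39: MISS, evict 36 (next use: never). Cache: [44 39]
  9. access 44: HIT. Next use of 44: step 10. Cache: [44 39]
  10. access 44: HIT. Next use of 44: never. Cache: [44 39]
Total: 6 hits, 4 misses, 2 evictions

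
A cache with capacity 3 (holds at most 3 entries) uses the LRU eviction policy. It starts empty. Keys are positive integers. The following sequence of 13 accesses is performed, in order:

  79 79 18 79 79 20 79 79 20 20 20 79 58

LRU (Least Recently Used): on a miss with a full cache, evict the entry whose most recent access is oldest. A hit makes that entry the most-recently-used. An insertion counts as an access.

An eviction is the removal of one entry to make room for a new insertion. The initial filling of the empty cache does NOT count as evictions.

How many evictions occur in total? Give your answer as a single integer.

Answer: 1

Derivation:
LRU simulation (capacity=3):
  1. access 79: MISS. Cache (LRU->MRU): [79]
  2. access 79: HIT. Cache (LRU->MRU): [79]
  3. access 18: MISS. Cache (LRU->MRU): [79 18]
  4. access 79: HIT. Cache (LRU->MRU): [18 79]
  5. access 79: HIT. Cache (LRU->MRU): [18 79]
  6. access 20: MISS. Cache (LRU->MRU): [18 79 20]
  7. access 79: HIT. Cache (LRU->MRU): [18 20 79]
  8. access 79: HIT. Cache (LRU->MRU): [18 20 79]
  9. access 20: HIT. Cache (LRU->MRU): [18 79 20]
  10. access 20: HIT. Cache (LRU->MRU): [18 79 20]
  11. access 20: HIT. Cache (LRU->MRU): [18 79 20]
  12. access 79: HIT. Cache (LRU->MRU): [18 20 79]
  13. access 58: MISS, evict 18. Cache (LRU->MRU): [20 79 58]
Total: 9 hits, 4 misses, 1 evictions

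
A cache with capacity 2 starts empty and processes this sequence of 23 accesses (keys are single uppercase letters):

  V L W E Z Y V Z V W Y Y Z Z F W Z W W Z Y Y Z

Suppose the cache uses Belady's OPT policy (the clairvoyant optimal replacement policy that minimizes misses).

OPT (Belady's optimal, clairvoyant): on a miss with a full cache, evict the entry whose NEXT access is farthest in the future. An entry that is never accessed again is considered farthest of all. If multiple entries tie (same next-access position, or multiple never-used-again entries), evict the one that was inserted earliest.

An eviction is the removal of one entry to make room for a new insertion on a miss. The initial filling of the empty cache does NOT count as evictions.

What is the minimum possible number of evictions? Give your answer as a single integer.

OPT (Belady) simulation (capacity=2):
  1. access V: MISS. Cache: [V]
  2. access L: MISS. Cache: [V L]
  3. access W: MISS, evict L (next use: never). Cache: [V W]
  4. access E: MISS, evict W (next use: step 10). Cache: [V E]
  5. access Z: MISS, evict E (next use: never). Cache: [V Z]
  6. access Y: MISS, evict Z (next use: step 8). Cache: [V Y]
  7. access V: HIT. Next use of V: step 9. Cache: [V Y]
  8. access Z: MISS, evict Y (next use: step 11). Cache: [V Z]
  9. access V: HIT. Next use of V: never. Cache: [V Z]
  10. access W: MISS, evict V (next use: never). Cache: [Z W]
  11. access Y: MISS, evict W (next use: step 16). Cache: [Z Y]
  12. access Y: HIT. Next use of Y: step 21. Cache: [Z Y]
  13. access Z: HIT. Next use of Z: step 14. Cache: [Z Y]
  14. access Z: HIT. Next use of Z: step 17. Cache: [Z Y]
  15. access F: MISS, evict Y (next use: step 21). Cache: [Z F]
  16. access W: MISS, evict F (next use: never). Cache: [Z W]
  17. access Z: HIT. Next use of Z: step 20. Cache: [Z W]
  18. access W: HIT. Next use of W: step 19. Cache: [Z W]
  19. access W: HIT. Next use of W: never. Cache: [Z W]
  20. access Z: HIT. Next use of Z: step 23. Cache: [Z W]
  21. access Y: MISS, evict W (next use: never). Cache: [Z Y]
  22. access Y: HIT. Next use of Y: never. Cache: [Z Y]
  23. access Z: HIT. Next use of Z: never. Cache: [Z Y]
Total: 11 hits, 12 misses, 10 evictions

Answer: 10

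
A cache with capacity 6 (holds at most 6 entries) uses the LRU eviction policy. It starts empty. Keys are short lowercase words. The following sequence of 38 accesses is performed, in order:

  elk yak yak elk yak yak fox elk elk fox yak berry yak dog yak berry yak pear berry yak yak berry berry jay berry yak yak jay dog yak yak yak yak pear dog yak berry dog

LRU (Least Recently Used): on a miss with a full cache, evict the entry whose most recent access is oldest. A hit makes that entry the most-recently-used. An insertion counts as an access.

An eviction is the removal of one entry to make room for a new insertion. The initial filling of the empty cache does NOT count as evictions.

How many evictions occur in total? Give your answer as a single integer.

LRU simulation (capacity=6):
  1. access elk: MISS. Cache (LRU->MRU): [elk]
  2. access yak: MISS. Cache (LRU->MRU): [elk yak]
  3. access yak: HIT. Cache (LRU->MRU): [elk yak]
  4. access elk: HIT. Cache (LRU->MRU): [yak elk]
  5. access yak: HIT. Cache (LRU->MRU): [elk yak]
  6. access yak: HIT. Cache (LRU->MRU): [elk yak]
  7. access fox: MISS. Cache (LRU->MRU): [elk yak fox]
  8. access elk: HIT. Cache (LRU->MRU): [yak fox elk]
  9. access elk: HIT. Cache (LRU->MRU): [yak fox elk]
  10. access fox: HIT. Cache (LRU->MRU): [yak elk fox]
  11. access yak: HIT. Cache (LRU->MRU): [elk fox yak]
  12. access berry: MISS. Cache (LRU->MRU): [elk fox yak berry]
  13. access yak: HIT. Cache (LRU->MRU): [elk fox berry yak]
  14. access dog: MISS. Cache (LRU->MRU): [elk fox berry yak dog]
  15. access yak: HIT. Cache (LRU->MRU): [elk fox berry dog yak]
  16. access berry: HIT. Cache (LRU->MRU): [elk fox dog yak berry]
  17. access yak: HIT. Cache (LRU->MRU): [elk fox dog berry yak]
  18. access pear: MISS. Cache (LRU->MRU): [elk fox dog berry yak pear]
  19. access berry: HIT. Cache (LRU->MRU): [elk fox dog yak pear berry]
  20. access yak: HIT. Cache (LRU->MRU): [elk fox dog pear berry yak]
  21. access yak: HIT. Cache (LRU->MRU): [elk fox dog pear berry yak]
  22. access berry: HIT. Cache (LRU->MRU): [elk fox dog pear yak berry]
  23. access berry: HIT. Cache (LRU->MRU): [elk fox dog pear yak berry]
  24. access jay: MISS, evict elk. Cache (LRU->MRU): [fox dog pear yak berry jay]
  25. access berry: HIT. Cache (LRU->MRU): [fox dog pear yak jay berry]
  26. access yak: HIT. Cache (LRU->MRU): [fox dog pear jay berry yak]
  27. access yak: HIT. Cache (LRU->MRU): [fox dog pear jay berry yak]
  28. access jay: HIT. Cache (LRU->MRU): [fox dog pear berry yak jay]
  29. access dog: HIT. Cache (LRU->MRU): [fox pear berry yak jay dog]
  30. access yak: HIT. Cache (LRU->MRU): [fox pear berry jay dog yak]
  31. access yak: HIT. Cache (LRU->MRU): [fox pear berry jay dog yak]
  32. access yak: HIT. Cache (LRU->MRU): [fox pear berry jay dog yak]
  33. access yak: HIT. Cache (LRU->MRU): [fox pear berry jay dog yak]
  34. access pear: HIT. Cache (LRU->MRU): [fox berry jay dog yak pear]
  35. access dog: HIT. Cache (LRU->MRU): [fox berry jay yak pear dog]
  36. access yak: HIT. Cache (LRU->MRU): [fox berry jay pear dog yak]
  37. access berry: HIT. Cache (LRU->MRU): [fox jay pear dog yak berry]
  38. access dog: HIT. Cache (LRU->MRU): [fox jay pear yak berry dog]
Total: 31 hits, 7 misses, 1 evictions

Answer: 1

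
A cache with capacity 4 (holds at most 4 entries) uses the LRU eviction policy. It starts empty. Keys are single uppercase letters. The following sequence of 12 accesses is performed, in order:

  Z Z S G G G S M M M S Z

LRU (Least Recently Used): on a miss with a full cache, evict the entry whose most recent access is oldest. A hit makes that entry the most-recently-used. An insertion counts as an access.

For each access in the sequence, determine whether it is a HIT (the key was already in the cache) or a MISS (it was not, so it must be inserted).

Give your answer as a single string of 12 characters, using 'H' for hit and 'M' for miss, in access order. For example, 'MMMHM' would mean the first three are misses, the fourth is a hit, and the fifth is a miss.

LRU simulation (capacity=4):
  1. access Z: MISS. Cache (LRU->MRU): [Z]
  2. access Z: HIT. Cache (LRU->MRU): [Z]
  3. access S: MISS. Cache (LRU->MRU): [Z S]
  4. access G: MISS. Cache (LRU->MRU): [Z S G]
  5. access G: HIT. Cache (LRU->MRU): [Z S G]
  6. access G: HIT. Cache (LRU->MRU): [Z S G]
  7. access S: HIT. Cache (LRU->MRU): [Z G S]
  8. access M: MISS. Cache (LRU->MRU): [Z G S M]
  9. access M: HIT. Cache (LRU->MRU): [Z G S M]
  10. access M: HIT. Cache (LRU->MRU): [Z G S M]
  11. access S: HIT. Cache (LRU->MRU): [Z G M S]
  12. access Z: HIT. Cache (LRU->MRU): [G M S Z]
Total: 8 hits, 4 misses, 0 evictions

Answer: MHMMHHHMHHHH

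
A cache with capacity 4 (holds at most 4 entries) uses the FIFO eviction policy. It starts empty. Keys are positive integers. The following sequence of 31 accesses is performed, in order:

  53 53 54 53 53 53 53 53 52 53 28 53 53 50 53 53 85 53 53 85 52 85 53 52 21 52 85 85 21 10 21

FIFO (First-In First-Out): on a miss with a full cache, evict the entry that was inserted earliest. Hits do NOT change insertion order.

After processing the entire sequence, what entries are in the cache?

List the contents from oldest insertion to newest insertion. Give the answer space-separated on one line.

FIFO simulation (capacity=4):
  1. access 53: MISS. Cache (old->new): [53]
  2. access 53: HIT. Cache (old->new): [53]
  3. access 54: MISS. Cache (old->new): [53 54]
  4. access 53: HIT. Cache (old->new): [53 54]
  5. access 53: HIT. Cache (old->new): [53 54]
  6. access 53: HIT. Cache (old->new): [53 54]
  7. access 53: HIT. Cache (old->new): [53 54]
  8. access 53: HIT. Cache (old->new): [53 54]
  9. access 52: MISS. Cache (old->new): [53 54 52]
  10. access 53: HIT. Cache (old->new): [53 54 52]
  11. access 28: MISS. Cache (old->new): [53 54 52 28]
  12. access 53: HIT. Cache (old->new): [53 54 52 28]
  13. access 53: HIT. Cache (old->new): [53 54 52 28]
  14. access 50: MISS, evict 53. Cache (old->new): [54 52 28 50]
  15. access 53: MISS, evict 54. Cache (old->new): [52 28 50 53]
  16. access 53: HIT. Cache (old->new): [52 28 50 53]
  17. access 85: MISS, evict 52. Cache (old->new): [28 50 53 85]
  18. access 53: HIT. Cache (old->new): [28 50 53 85]
  19. access 53: HIT. Cache (old->new): [28 50 53 85]
  20. access 85: HIT. Cache (old->new): [28 50 53 85]
  21. access 52: MISS, evict 28. Cache (old->new): [50 53 85 52]
  22. access 85: HIT. Cache (old->new): [50 53 85 52]
  23. access 53: HIT. Cache (old->new): [50 53 85 52]
  24. access 52: HIT. Cache (old->new): [50 53 85 52]
  25. access 21: MISS, evict 50. Cache (old->new): [53 85 52 21]
  26. access 52: HIT. Cache (old->new): [53 85 52 21]
  27. access 85: HIT. Cache (old->new): [53 85 52 21]
  28. access 85: HIT. Cache (old->new): [53 85 52 21]
  29. access 21: HIT. Cache (old->new): [53 85 52 21]
  30. access 10: MISS, evict 53. Cache (old->new): [85 52 21 10]
  31. access 21: HIT. Cache (old->new): [85 52 21 10]
Total: 21 hits, 10 misses, 6 evictions

Answer: 85 52 21 10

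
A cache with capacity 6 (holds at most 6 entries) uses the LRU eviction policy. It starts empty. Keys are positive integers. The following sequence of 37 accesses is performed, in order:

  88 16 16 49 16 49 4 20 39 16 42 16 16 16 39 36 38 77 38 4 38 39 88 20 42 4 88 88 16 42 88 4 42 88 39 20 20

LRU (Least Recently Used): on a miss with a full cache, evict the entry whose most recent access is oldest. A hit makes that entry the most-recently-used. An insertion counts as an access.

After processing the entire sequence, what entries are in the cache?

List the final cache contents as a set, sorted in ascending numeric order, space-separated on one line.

LRU simulation (capacity=6):
  1. access 88: MISS. Cache (LRU->MRU): [88]
  2. access 16: MISS. Cache (LRU->MRU): [88 16]
  3. access 16: HIT. Cache (LRU->MRU): [88 16]
  4. access 49: MISS. Cache (LRU->MRU): [88 16 49]
  5. access 16: HIT. Cache (LRU->MRU): [88 49 16]
  6. access 49: HIT. Cache (LRU->MRU): [88 16 49]
  7. access 4: MISS. Cache (LRU->MRU): [88 16 49 4]
  8. access 20: MISS. Cache (LRU->MRU): [88 16 49 4 20]
  9. access 39: MISS. Cache (LRU->MRU): [88 16 49 4 20 39]
  10. access 16: HIT. Cache (LRU->MRU): [88 49 4 20 39 16]
  11. access 42: MISS, evict 88. Cache (LRU->MRU): [49 4 20 39 16 42]
  12. access 16: HIT. Cache (LRU->MRU): [49 4 20 39 42 16]
  13. access 16: HIT. Cache (LRU->MRU): [49 4 20 39 42 16]
  14. access 16: HIT. Cache (LRU->MRU): [49 4 20 39 42 16]
  15. access 39: HIT. Cache (LRU->MRU): [49 4 20 42 16 39]
  16. access 36: MISS, evict 49. Cache (LRU->MRU): [4 20 42 16 39 36]
  17. access 38: MISS, evict 4. Cache (LRU->MRU): [20 42 16 39 36 38]
  18. access 77: MISS, evict 20. Cache (LRU->MRU): [42 16 39 36 38 77]
  19. access 38: HIT. Cache (LRU->MRU): [42 16 39 36 77 38]
  20. access 4: MISS, evict 42. Cache (LRU->MRU): [16 39 36 77 38 4]
  21. access 38: HIT. Cache (LRU->MRU): [16 39 36 77 4 38]
  22. access 39: HIT. Cache (LRU->MRU): [16 36 77 4 38 39]
  23. access 88: MISS, evict 16. Cache (LRU->MRU): [36 77 4 38 39 88]
  24. access 20: MISS, evict 36. Cache (LRU->MRU): [77 4 38 39 88 20]
  25. access 42: MISS, evict 77. Cache (LRU->MRU): [4 38 39 88 20 42]
  26. access 4: HIT. Cache (LRU->MRU): [38 39 88 20 42 4]
  27. access 88: HIT. Cache (LRU->MRU): [38 39 20 42 4 88]
  28. access 88: HIT. Cache (LRU->MRU): [38 39 20 42 4 88]
  29. access 16: MISS, evict 38. Cache (LRU->MRU): [39 20 42 4 88 16]
  30. access 42: HIT. Cache (LRU->MRU): [39 20 4 88 16 42]
  31. access 88: HIT. Cache (LRU->MRU): [39 20 4 16 42 88]
  32. access 4: HIT. Cache (LRU->MRU): [39 20 16 42 88 4]
  33. access 42: HIT. Cache (LRU->MRU): [39 20 16 88 4 42]
  34. access 88: HIT. Cache (LRU->MRU): [39 20 16 4 42 88]
  35. access 39: HIT. Cache (LRU->MRU): [20 16 4 42 88 39]
  36. access 20: HIT. Cache (LRU->MRU): [16 4 42 88 39 20]
  37. access 20: HIT. Cache (LRU->MRU): [16 4 42 88 39 20]
Total: 22 hits, 15 misses, 9 evictions

Answer: 4 16 20 39 42 88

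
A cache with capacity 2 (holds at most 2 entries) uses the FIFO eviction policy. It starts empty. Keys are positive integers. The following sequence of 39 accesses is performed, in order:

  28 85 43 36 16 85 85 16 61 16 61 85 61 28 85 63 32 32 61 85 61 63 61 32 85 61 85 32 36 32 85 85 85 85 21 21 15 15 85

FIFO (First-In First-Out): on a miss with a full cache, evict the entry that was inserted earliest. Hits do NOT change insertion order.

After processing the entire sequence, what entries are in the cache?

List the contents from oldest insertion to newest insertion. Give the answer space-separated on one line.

Answer: 15 85

Derivation:
FIFO simulation (capacity=2):
  1. access 28: MISS. Cache (old->new): [28]
  2. access 85: MISS. Cache (old->new): [28 85]
  3. access 43: MISS, evict 28. Cache (old->new): [85 43]
  4. access 36: MISS, evict 85. Cache (old->new): [43 36]
  5. access 16: MISS, evict 43. Cache (old->new): [36 16]
  6. access 85: MISS, evict 36. Cache (old->new): [16 85]
  7. access 85: HIT. Cache (old->new): [16 85]
  8. access 16: HIT. Cache (old->new): [16 85]
  9. access 61: MISS, evict 16. Cache (old->new): [85 61]
  10. access 16: MISS, evict 85. Cache (old->new): [61 16]
  11. access 61: HIT. Cache (old->new): [61 16]
  12. access 85: MISS, evict 61. Cache (old->new): [16 85]
  13. access 61: MISS, evict 16. Cache (old->new): [85 61]
  14. access 28: MISS, evict 85. Cache (old->new): [61 28]
  15. access 85: MISS, evict 61. Cache (old->new): [28 85]
  16. access 63: MISS, evict 28. Cache (old->new): [85 63]
  17. access 32: MISS, evict 85. Cache (old->new): [63 32]
  18. access 32: HIT. Cache (old->new): [63 32]
  19. access 61: MISS, evict 63. Cache (old->new): [32 61]
  20. access 85: MISS, evict 32. Cache (old->new): [61 85]
  21. access 61: HIT. Cache (old->new): [61 85]
  22. access 63: MISS, evict 61. Cache (old->new): [85 63]
  23. access 61: MISS, evict 85. Cache (old->new): [63 61]
  24. access 32: MISS, evict 63. Cache (old->new): [61 32]
  25. access 85: MISS, evict 61. Cache (old->new): [32 85]
  26. access 61: MISS, evict 32. Cache (old->new): [85 61]
  27. access 85: HIT. Cache (old->new): [85 61]
  28. access 32: MISS, evict 85. Cache (old->new): [61 32]
  29. access 36: MISS, evict 61. Cache (old->new): [32 36]
  30. access 32: HIT. Cache (old->new): [32 36]
  31. access 85: MISS, evict 32. Cache (old->new): [36 85]
  32. access 85: HIT. Cache (old->new): [36 85]
  33. access 85: HIT. Cache (old->new): [36 85]
  34. access 85: HIT. Cache (old->new): [36 85]
  35. access 21: MISS, evict 36. Cache (old->new): [85 21]
  36. access 21: HIT. Cache (old->new): [85 21]
  37. access 15: MISS, evict 85. Cache (old->new): [21 15]
  38. access 15: HIT. Cache (old->new): [21 15]
  39. access 85: MISS, evict 21. Cache (old->new): [15 85]
Total: 12 hits, 27 misses, 25 evictions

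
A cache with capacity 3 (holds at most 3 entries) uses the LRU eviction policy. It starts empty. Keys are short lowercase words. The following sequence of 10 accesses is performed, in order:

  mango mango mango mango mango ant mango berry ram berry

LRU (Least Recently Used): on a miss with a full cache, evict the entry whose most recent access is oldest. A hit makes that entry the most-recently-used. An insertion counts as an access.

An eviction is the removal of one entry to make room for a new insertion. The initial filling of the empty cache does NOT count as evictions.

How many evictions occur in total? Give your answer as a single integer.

Answer: 1

Derivation:
LRU simulation (capacity=3):
  1. access mango: MISS. Cache (LRU->MRU): [mango]
  2. access mango: HIT. Cache (LRU->MRU): [mango]
  3. access mango: HIT. Cache (LRU->MRU): [mango]
  4. access mango: HIT. Cache (LRU->MRU): [mango]
  5. access mango: HIT. Cache (LRU->MRU): [mango]
  6. access ant: MISS. Cache (LRU->MRU): [mango ant]
  7. access mango: HIT. Cache (LRU->MRU): [ant mango]
  8. access berry: MISS. Cache (LRU->MRU): [ant mango berry]
  9. access ram: MISS, evict ant. Cache (LRU->MRU): [mango berry ram]
  10. access berry: HIT. Cache (LRU->MRU): [mango ram berry]
Total: 6 hits, 4 misses, 1 evictions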